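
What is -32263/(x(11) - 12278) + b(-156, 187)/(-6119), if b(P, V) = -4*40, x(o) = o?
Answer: 6875173/2588337 ≈ 2.6562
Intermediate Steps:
b(P, V) = -160
-32263/(x(11) - 12278) + b(-156, 187)/(-6119) = -32263/(11 - 12278) - 160/(-6119) = -32263/(-12267) - 160*(-1/6119) = -32263*(-1/12267) + 160/6119 = 32263/12267 + 160/6119 = 6875173/2588337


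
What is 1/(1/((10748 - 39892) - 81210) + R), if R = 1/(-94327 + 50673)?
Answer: -52362973/1674 ≈ -31280.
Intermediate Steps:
R = -1/43654 (R = 1/(-43654) = -1/43654 ≈ -2.2907e-5)
1/(1/((10748 - 39892) - 81210) + R) = 1/(1/((10748 - 39892) - 81210) - 1/43654) = 1/(1/(-29144 - 81210) - 1/43654) = 1/(1/(-110354) - 1/43654) = 1/(-1/110354 - 1/43654) = 1/(-1674/52362973) = -52362973/1674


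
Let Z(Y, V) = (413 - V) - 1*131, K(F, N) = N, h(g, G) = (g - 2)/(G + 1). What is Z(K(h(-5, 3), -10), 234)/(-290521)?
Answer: -48/290521 ≈ -0.00016522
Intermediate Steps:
h(g, G) = (-2 + g)/(1 + G)
Z(Y, V) = 282 - V (Z(Y, V) = (413 - V) - 131 = 282 - V)
Z(K(h(-5, 3), -10), 234)/(-290521) = (282 - 1*234)/(-290521) = (282 - 234)*(-1/290521) = 48*(-1/290521) = -48/290521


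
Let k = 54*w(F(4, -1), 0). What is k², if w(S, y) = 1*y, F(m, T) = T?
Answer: 0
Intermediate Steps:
w(S, y) = y
k = 0 (k = 54*0 = 0)
k² = 0² = 0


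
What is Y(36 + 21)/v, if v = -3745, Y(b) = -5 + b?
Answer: -52/3745 ≈ -0.013885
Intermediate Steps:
Y(36 + 21)/v = (-5 + (36 + 21))/(-3745) = (-5 + 57)*(-1/3745) = 52*(-1/3745) = -52/3745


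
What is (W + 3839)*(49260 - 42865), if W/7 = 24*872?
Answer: 961392325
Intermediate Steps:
W = 146496 (W = 7*(24*872) = 7*20928 = 146496)
(W + 3839)*(49260 - 42865) = (146496 + 3839)*(49260 - 42865) = 150335*6395 = 961392325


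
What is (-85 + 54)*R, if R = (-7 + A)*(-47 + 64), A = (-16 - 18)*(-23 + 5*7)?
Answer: 218705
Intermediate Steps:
A = -408 (A = -34*(-23 + 35) = -34*12 = -408)
R = -7055 (R = (-7 - 408)*(-47 + 64) = -415*17 = -7055)
(-85 + 54)*R = (-85 + 54)*(-7055) = -31*(-7055) = 218705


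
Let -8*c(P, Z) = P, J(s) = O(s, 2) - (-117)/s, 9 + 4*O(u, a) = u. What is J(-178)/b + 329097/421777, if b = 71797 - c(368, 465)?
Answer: 8409902084047/10787414103916 ≈ 0.77960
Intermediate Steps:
O(u, a) = -9/4 + u/4
J(s) = -9/4 + 117/s + s/4 (J(s) = (-9/4 + s/4) - (-117)/s = (-9/4 + s/4) + 117/s = -9/4 + 117/s + s/4)
c(P, Z) = -P/8
b = 71843 (b = 71797 - (-1)*368/8 = 71797 - 1*(-46) = 71797 + 46 = 71843)
J(-178)/b + 329097/421777 = ((¼)*(468 - 178*(-9 - 178))/(-178))/71843 + 329097/421777 = ((¼)*(-1/178)*(468 - 178*(-187)))*(1/71843) + 329097*(1/421777) = ((¼)*(-1/178)*(468 + 33286))*(1/71843) + 329097/421777 = ((¼)*(-1/178)*33754)*(1/71843) + 329097/421777 = -16877/356*1/71843 + 329097/421777 = -16877/25576108 + 329097/421777 = 8409902084047/10787414103916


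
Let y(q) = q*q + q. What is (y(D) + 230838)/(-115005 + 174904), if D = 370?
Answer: 368108/59899 ≈ 6.1455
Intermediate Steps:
y(q) = q + q**2 (y(q) = q**2 + q = q + q**2)
(y(D) + 230838)/(-115005 + 174904) = (370*(1 + 370) + 230838)/(-115005 + 174904) = (370*371 + 230838)/59899 = (137270 + 230838)*(1/59899) = 368108*(1/59899) = 368108/59899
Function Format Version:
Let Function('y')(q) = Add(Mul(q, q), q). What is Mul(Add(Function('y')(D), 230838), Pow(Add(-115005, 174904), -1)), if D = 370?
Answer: Rational(368108, 59899) ≈ 6.1455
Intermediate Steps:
Function('y')(q) = Add(q, Pow(q, 2)) (Function('y')(q) = Add(Pow(q, 2), q) = Add(q, Pow(q, 2)))
Mul(Add(Function('y')(D), 230838), Pow(Add(-115005, 174904), -1)) = Mul(Add(Mul(370, Add(1, 370)), 230838), Pow(Add(-115005, 174904), -1)) = Mul(Add(Mul(370, 371), 230838), Pow(59899, -1)) = Mul(Add(137270, 230838), Rational(1, 59899)) = Mul(368108, Rational(1, 59899)) = Rational(368108, 59899)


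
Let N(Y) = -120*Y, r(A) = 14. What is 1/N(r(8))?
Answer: -1/1680 ≈ -0.00059524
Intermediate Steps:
1/N(r(8)) = 1/(-120*14) = 1/(-1680) = -1/1680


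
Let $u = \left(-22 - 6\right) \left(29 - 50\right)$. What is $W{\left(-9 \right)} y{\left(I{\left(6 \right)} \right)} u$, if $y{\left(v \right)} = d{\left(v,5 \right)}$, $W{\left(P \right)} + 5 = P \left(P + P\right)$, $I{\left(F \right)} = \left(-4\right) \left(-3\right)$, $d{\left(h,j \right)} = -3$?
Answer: $-276948$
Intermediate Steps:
$I{\left(F \right)} = 12$
$W{\left(P \right)} = -5 + 2 P^{2}$ ($W{\left(P \right)} = -5 + P \left(P + P\right) = -5 + P 2 P = -5 + 2 P^{2}$)
$y{\left(v \right)} = -3$
$u = 588$ ($u = \left(-28\right) \left(-21\right) = 588$)
$W{\left(-9 \right)} y{\left(I{\left(6 \right)} \right)} u = \left(-5 + 2 \left(-9\right)^{2}\right) \left(-3\right) 588 = \left(-5 + 2 \cdot 81\right) \left(-3\right) 588 = \left(-5 + 162\right) \left(-3\right) 588 = 157 \left(-3\right) 588 = \left(-471\right) 588 = -276948$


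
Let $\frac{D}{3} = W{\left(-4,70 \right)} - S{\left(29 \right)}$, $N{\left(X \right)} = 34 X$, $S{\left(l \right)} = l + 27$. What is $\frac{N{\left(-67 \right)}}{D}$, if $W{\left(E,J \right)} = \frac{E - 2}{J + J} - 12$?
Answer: $\frac{159460}{14289} \approx 11.16$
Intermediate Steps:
$S{\left(l \right)} = 27 + l$
$W{\left(E,J \right)} = -12 + \frac{-2 + E}{2 J}$ ($W{\left(E,J \right)} = \frac{-2 + E}{2 J} - 12 = -12 + \frac{-2 + E}{2 J}$)
$D = - \frac{14289}{70}$ ($D = 3 \left(\frac{-2 - 4 - 1680}{2 \cdot 70} - \left(27 + 29\right)\right) = 3 \left(\frac{1}{2} \cdot \frac{1}{70} \left(-2 - 4 - 1680\right) - 56\right) = 3 \left(\frac{1}{2} \cdot \frac{1}{70} \left(-1686\right) - 56\right) = 3 \left(- \frac{843}{70} - 56\right) = 3 \left(- \frac{4763}{70}\right) = - \frac{14289}{70} \approx -204.13$)
$\frac{N{\left(-67 \right)}}{D} = \frac{34 \left(-67\right)}{- \frac{14289}{70}} = \left(-2278\right) \left(- \frac{70}{14289}\right) = \frac{159460}{14289}$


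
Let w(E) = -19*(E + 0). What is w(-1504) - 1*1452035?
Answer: -1423459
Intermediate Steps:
w(E) = -19*E
w(-1504) - 1*1452035 = -19*(-1504) - 1*1452035 = 28576 - 1452035 = -1423459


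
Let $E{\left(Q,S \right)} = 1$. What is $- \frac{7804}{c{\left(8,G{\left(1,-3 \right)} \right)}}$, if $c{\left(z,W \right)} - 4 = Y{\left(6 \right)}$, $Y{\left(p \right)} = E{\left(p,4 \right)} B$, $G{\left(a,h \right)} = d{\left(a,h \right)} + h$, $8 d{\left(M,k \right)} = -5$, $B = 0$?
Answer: $-1951$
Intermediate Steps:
$d{\left(M,k \right)} = - \frac{5}{8}$ ($d{\left(M,k \right)} = \frac{1}{8} \left(-5\right) = - \frac{5}{8}$)
$G{\left(a,h \right)} = - \frac{5}{8} + h$
$Y{\left(p \right)} = 0$ ($Y{\left(p \right)} = 1 \cdot 0 = 0$)
$c{\left(z,W \right)} = 4$ ($c{\left(z,W \right)} = 4 + 0 = 4$)
$- \frac{7804}{c{\left(8,G{\left(1,-3 \right)} \right)}} = - \frac{7804}{4} = \left(-7804\right) \frac{1}{4} = -1951$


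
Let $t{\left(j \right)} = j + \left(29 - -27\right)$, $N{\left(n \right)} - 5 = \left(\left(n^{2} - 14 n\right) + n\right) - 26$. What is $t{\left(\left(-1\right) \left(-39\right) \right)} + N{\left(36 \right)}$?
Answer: $902$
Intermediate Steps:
$N{\left(n \right)} = -21 + n^{2} - 13 n$ ($N{\left(n \right)} = 5 - \left(26 - n^{2} + 13 n\right) = -21 + n^{2} - 13 n$)
$t{\left(j \right)} = 56 + j$ ($t{\left(j \right)} = j + \left(29 + 27\right) = j + 56 = 56 + j$)
$t{\left(\left(-1\right) \left(-39\right) \right)} + N{\left(36 \right)} = \left(56 - -39\right) - \left(489 - 1296\right) = \left(56 + 39\right) - -807 = 95 + 807 = 902$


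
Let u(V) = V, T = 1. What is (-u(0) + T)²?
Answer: 1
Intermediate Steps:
(-u(0) + T)² = (-1*0 + 1)² = (0 + 1)² = 1² = 1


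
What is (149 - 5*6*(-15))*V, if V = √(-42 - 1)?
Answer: 599*I*√43 ≈ 3927.9*I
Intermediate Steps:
V = I*√43 (V = √(-43) = I*√43 ≈ 6.5574*I)
(149 - 5*6*(-15))*V = (149 - 5*6*(-15))*(I*√43) = (149 - 30*(-15))*(I*√43) = (149 + 450)*(I*√43) = 599*(I*√43) = 599*I*√43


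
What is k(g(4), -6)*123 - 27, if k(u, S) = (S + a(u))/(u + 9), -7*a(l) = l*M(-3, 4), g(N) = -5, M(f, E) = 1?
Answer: -5307/28 ≈ -189.54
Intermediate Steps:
a(l) = -l/7
k(u, S) = (S - u/7)/(9 + u) (k(u, S) = (S - u/7)/(u + 9) = (S - u/7)/(9 + u))
k(g(4), -6)*123 - 27 = ((-6 - ⅐*(-5))/(9 - 5))*123 - 27 = ((-6 + 5/7)/4)*123 - 27 = ((¼)*(-37/7))*123 - 27 = -37/28*123 - 27 = -4551/28 - 27 = -5307/28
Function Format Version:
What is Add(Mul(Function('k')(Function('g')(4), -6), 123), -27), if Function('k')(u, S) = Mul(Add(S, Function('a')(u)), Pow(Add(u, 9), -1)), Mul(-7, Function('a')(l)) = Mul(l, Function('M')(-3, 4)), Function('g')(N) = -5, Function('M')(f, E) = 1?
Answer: Rational(-5307, 28) ≈ -189.54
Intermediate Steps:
Function('a')(l) = Mul(Rational(-1, 7), l) (Function('a')(l) = Mul(Rational(-1, 7), Mul(l, 1)) = Mul(Rational(-1, 7), l))
Function('k')(u, S) = Mul(Pow(Add(9, u), -1), Add(S, Mul(Rational(-1, 7), u))) (Function('k')(u, S) = Mul(Add(S, Mul(Rational(-1, 7), u)), Pow(Add(u, 9), -1)) = Mul(Add(S, Mul(Rational(-1, 7), u)), Pow(Add(9, u), -1)) = Mul(Pow(Add(9, u), -1), Add(S, Mul(Rational(-1, 7), u))))
Add(Mul(Function('k')(Function('g')(4), -6), 123), -27) = Add(Mul(Mul(Pow(Add(9, -5), -1), Add(-6, Mul(Rational(-1, 7), -5))), 123), -27) = Add(Mul(Mul(Pow(4, -1), Add(-6, Rational(5, 7))), 123), -27) = Add(Mul(Mul(Rational(1, 4), Rational(-37, 7)), 123), -27) = Add(Mul(Rational(-37, 28), 123), -27) = Add(Rational(-4551, 28), -27) = Rational(-5307, 28)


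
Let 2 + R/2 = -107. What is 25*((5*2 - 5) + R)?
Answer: -5325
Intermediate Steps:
R = -218 (R = -4 + 2*(-107) = -4 - 214 = -218)
25*((5*2 - 5) + R) = 25*((5*2 - 5) - 218) = 25*((10 - 5) - 218) = 25*(5 - 218) = 25*(-213) = -5325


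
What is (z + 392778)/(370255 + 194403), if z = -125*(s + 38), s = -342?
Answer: 215389/282329 ≈ 0.76290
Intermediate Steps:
z = 38000 (z = -125*(-342 + 38) = -125*(-304) = 38000)
(z + 392778)/(370255 + 194403) = (38000 + 392778)/(370255 + 194403) = 430778/564658 = 430778*(1/564658) = 215389/282329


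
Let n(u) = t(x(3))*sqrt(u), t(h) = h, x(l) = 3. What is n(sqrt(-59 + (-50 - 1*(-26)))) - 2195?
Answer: -2195 + 3*83**(1/4)*sqrt(I) ≈ -2188.6 + 6.4029*I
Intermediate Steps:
n(u) = 3*sqrt(u)
n(sqrt(-59 + (-50 - 1*(-26)))) - 2195 = 3*sqrt(sqrt(-59 + (-50 - 1*(-26)))) - 2195 = 3*sqrt(sqrt(-59 + (-50 + 26))) - 2195 = 3*sqrt(sqrt(-59 - 24)) - 2195 = 3*sqrt(sqrt(-83)) - 2195 = 3*sqrt(I*sqrt(83)) - 2195 = 3*(83**(1/4)*sqrt(I)) - 2195 = 3*83**(1/4)*sqrt(I) - 2195 = -2195 + 3*83**(1/4)*sqrt(I)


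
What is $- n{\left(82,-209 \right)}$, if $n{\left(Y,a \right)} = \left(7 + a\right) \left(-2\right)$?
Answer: $-404$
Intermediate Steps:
$n{\left(Y,a \right)} = -14 - 2 a$
$- n{\left(82,-209 \right)} = - (-14 - -418) = - (-14 + 418) = \left(-1\right) 404 = -404$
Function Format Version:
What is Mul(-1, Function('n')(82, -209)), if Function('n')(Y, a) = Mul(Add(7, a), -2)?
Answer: -404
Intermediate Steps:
Function('n')(Y, a) = Add(-14, Mul(-2, a))
Mul(-1, Function('n')(82, -209)) = Mul(-1, Add(-14, Mul(-2, -209))) = Mul(-1, Add(-14, 418)) = Mul(-1, 404) = -404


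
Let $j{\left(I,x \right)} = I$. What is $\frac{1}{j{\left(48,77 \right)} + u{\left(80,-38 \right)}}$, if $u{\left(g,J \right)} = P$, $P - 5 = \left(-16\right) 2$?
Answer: $\frac{1}{21} \approx 0.047619$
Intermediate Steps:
$P = -27$ ($P = 5 - 32 = -27$)
$u{\left(g,J \right)} = -27$
$\frac{1}{j{\left(48,77 \right)} + u{\left(80,-38 \right)}} = \frac{1}{48 - 27} = \frac{1}{21}$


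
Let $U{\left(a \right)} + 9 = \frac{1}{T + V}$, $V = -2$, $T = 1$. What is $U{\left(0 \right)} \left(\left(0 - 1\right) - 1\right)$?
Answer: $20$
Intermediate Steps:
$U{\left(a \right)} = -10$ ($U{\left(a \right)} = -9 + \frac{1}{1 - 2} = -9 + \frac{1}{-1} = -9 - 1 = -10$)
$U{\left(0 \right)} \left(\left(0 - 1\right) - 1\right) = - 10 \left(\left(0 - 1\right) - 1\right) = - 10 \left(-1 - 1\right) = \left(-10\right) \left(-2\right) = 20$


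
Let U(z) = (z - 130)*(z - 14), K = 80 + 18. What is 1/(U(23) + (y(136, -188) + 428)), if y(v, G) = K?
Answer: -1/437 ≈ -0.0022883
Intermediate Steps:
K = 98
y(v, G) = 98
U(z) = (-130 + z)*(-14 + z)
1/(U(23) + (y(136, -188) + 428)) = 1/((1820 + 23**2 - 144*23) + (98 + 428)) = 1/((1820 + 529 - 3312) + 526) = 1/(-963 + 526) = 1/(-437) = -1/437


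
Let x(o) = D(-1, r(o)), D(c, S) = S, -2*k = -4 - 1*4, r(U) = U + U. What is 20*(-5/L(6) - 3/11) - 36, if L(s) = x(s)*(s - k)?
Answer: -3011/66 ≈ -45.621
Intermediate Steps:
r(U) = 2*U
k = 4 (k = -(-4 - 1*4)/2 = -(-4 - 4)/2 = -½*(-8) = 4)
x(o) = 2*o
L(s) = 2*s*(-4 + s) (L(s) = (2*s)*(s - 1*4) = (2*s)*(s - 4) = (2*s)*(-4 + s) = 2*s*(-4 + s))
20*(-5/L(6) - 3/11) - 36 = 20*(-5*1/(12*(-4 + 6)) - 3/11) - 36 = 20*(-5/(2*6*2) - 3*1/11) - 36 = 20*(-5/24 - 3/11) - 36 = 20*(-127/264) - 36 = -635/66 - 36 = -3011/66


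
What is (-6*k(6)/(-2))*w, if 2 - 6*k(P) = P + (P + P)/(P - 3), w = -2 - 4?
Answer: 24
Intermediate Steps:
w = -6
k(P) = 1/3 - P/6 - P/(3*(-3 + P)) (k(P) = 1/3 - (P + (P + P)/(P - 3))/6 = 1/3 - (P + (2*P)/(-3 + P))/6 = 1/3 - (P + 2*P/(-3 + P))/6 = 1/3 + (-P/6 - P/(3*(-3 + P))) = 1/3 - P/6 - P/(3*(-3 + P)))
(-6*k(6)/(-2))*w = -6*(-6 - 1*6**2 + 3*6)/(6*(-3 + 6))/(-2)*(-6) = -6*(1/6)*(-6 - 1*36 + 18)/3*(-1)/2*(-6) = -6*(1/6)*(1/3)*(-6 - 36 + 18)*(-1)/2*(-6) = -6*(1/6)*(1/3)*(-24)*(-1)/2*(-6) = -(-8)*(-1)/2*(-6) = -6*2/3*(-6) = -4*(-6) = 24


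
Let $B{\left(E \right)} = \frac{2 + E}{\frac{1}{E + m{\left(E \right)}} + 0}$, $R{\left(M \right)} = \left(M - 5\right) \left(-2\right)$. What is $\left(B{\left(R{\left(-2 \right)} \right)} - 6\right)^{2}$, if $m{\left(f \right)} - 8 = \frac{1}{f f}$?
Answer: $\frac{287573764}{2401} \approx 1.1977 \cdot 10^{5}$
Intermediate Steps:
$m{\left(f \right)} = 8 + \frac{1}{f^{2}}$ ($m{\left(f \right)} = 8 + \frac{1}{f f} = 8 + \frac{1}{f^{2}}$)
$R{\left(M \right)} = 10 - 2 M$ ($R{\left(M \right)} = \left(-5 + M\right) \left(-2\right) = 10 - 2 M$)
$B{\left(E \right)} = \left(2 + E\right) \left(8 + E + \frac{1}{E^{2}}\right)$ ($B{\left(E \right)} = \frac{2 + E}{\frac{1}{E + \left(8 + \frac{1}{E^{2}}\right)} + 0} = \frac{2 + E}{\frac{1}{8 + E + \frac{1}{E^{2}}} + 0} = \frac{2 + E}{\frac{1}{8 + E + \frac{1}{E^{2}}}} = \left(2 + E\right) \left(8 + E + \frac{1}{E^{2}}\right)$)
$\left(B{\left(R{\left(-2 \right)} \right)} - 6\right)^{2} = \left(\left(16 + \frac{1}{10 - -4} + \left(10 - -4\right)^{2} + \frac{2}{\left(10 - -4\right)^{2}} + 10 \left(10 - -4\right)\right) - 6\right)^{2} = \left(\left(16 + \frac{1}{10 + 4} + \left(10 + 4\right)^{2} + \frac{2}{\left(10 + 4\right)^{2}} + 10 \left(10 + 4\right)\right) - 6\right)^{2} = \left(\left(16 + \frac{1}{14} + 14^{2} + \frac{2}{196} + 10 \cdot 14\right) - 6\right)^{2} = \left(\left(16 + \frac{1}{14} + 196 + 2 \cdot \frac{1}{196} + 140\right) - 6\right)^{2} = \left(\left(16 + \frac{1}{14} + 196 + \frac{1}{98} + 140\right) - 6\right)^{2} = \left(\frac{17252}{49} - 6\right)^{2} = \left(\frac{16958}{49}\right)^{2} = \frac{287573764}{2401}$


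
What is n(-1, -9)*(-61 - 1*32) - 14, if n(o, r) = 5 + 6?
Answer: -1037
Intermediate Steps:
n(o, r) = 11
n(-1, -9)*(-61 - 1*32) - 14 = 11*(-61 - 1*32) - 14 = 11*(-61 - 32) - 14 = 11*(-93) - 14 = -1023 - 14 = -1037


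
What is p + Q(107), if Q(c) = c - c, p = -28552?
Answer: -28552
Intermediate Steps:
Q(c) = 0
p + Q(107) = -28552 + 0 = -28552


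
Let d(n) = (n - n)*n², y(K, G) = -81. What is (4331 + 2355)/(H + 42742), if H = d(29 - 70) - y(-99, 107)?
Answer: 6686/42823 ≈ 0.15613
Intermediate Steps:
d(n) = 0 (d(n) = 0*n² = 0)
H = 81 (H = 0 - 1*(-81) = 0 + 81 = 81)
(4331 + 2355)/(H + 42742) = (4331 + 2355)/(81 + 42742) = 6686/42823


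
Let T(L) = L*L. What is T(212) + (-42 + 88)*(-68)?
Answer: 41816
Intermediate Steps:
T(L) = L²
T(212) + (-42 + 88)*(-68) = 212² + (-42 + 88)*(-68) = 44944 + 46*(-68) = 44944 - 3128 = 41816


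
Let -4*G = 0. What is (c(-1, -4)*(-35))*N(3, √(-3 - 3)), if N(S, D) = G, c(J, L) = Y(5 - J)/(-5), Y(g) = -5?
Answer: 0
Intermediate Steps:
G = 0 (G = -¼*0 = 0)
c(J, L) = 1 (c(J, L) = -5/(-5) = -5*(-⅕) = 1)
N(S, D) = 0
(c(-1, -4)*(-35))*N(3, √(-3 - 3)) = (1*(-35))*0 = -35*0 = 0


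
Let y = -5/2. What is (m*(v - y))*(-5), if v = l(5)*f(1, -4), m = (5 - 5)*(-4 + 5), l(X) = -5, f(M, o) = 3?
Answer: 0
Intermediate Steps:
y = -5/2 (y = -5*½ = -5/2 ≈ -2.5000)
m = 0 (m = 0*1 = 0)
v = -15 (v = -5*3 = -15)
(m*(v - y))*(-5) = (0*(-15 - 1*(-5/2)))*(-5) = (0*(-15 + 5/2))*(-5) = (0*(-25/2))*(-5) = 0*(-5) = 0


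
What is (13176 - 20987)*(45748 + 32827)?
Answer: -613749325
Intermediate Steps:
(13176 - 20987)*(45748 + 32827) = -7811*78575 = -613749325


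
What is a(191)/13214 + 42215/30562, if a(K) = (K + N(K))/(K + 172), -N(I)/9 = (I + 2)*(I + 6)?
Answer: 96019893877/73298097642 ≈ 1.3100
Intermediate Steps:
N(I) = -9*(2 + I)*(6 + I) (N(I) = -9*(I + 2)*(I + 6) = -9*(2 + I)*(6 + I))
a(K) = (-108 - 71*K - 9*K**2)/(172 + K) (a(K) = (K + (-108 - 72*K - 9*K**2))/(K + 172) = (-108 - 71*K - 9*K**2)/(172 + K))
a(191)/13214 + 42215/30562 = ((-108 - 71*191 - 9*191**2)/(172 + 191))/13214 + 42215/30562 = ((-108 - 13561 - 9*36481)/363)*(1/13214) + 42215*(1/30562) = ((-108 - 13561 - 328329)/363)*(1/13214) + 42215/30562 = ((1/363)*(-341998))*(1/13214) + 42215/30562 = -341998/363*1/13214 + 42215/30562 = -170999/2398341 + 42215/30562 = 96019893877/73298097642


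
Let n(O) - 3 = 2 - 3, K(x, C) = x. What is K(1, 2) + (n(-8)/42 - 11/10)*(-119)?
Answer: 3787/30 ≈ 126.23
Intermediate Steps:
n(O) = 2 (n(O) = 3 + (2 - 3) = 3 - 1 = 2)
K(1, 2) + (n(-8)/42 - 11/10)*(-119) = 1 + (2/42 - 11/10)*(-119) = 1 + (2*(1/42) - 11*⅒)*(-119) = 1 + (1/21 - 11/10)*(-119) = 1 - 221/210*(-119) = 1 + 3757/30 = 3787/30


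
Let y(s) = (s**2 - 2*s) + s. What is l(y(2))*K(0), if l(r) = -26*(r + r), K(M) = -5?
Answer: 520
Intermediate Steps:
y(s) = s**2 - s
l(r) = -52*r
l(y(2))*K(0) = -104*(-1 + 2)*(-5) = -104*(-5) = 520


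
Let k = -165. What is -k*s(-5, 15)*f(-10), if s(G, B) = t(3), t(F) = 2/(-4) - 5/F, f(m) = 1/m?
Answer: 143/4 ≈ 35.750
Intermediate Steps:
t(F) = -½ - 5/F (t(F) = 2*(-¼) - 5/F = -½ - 5/F)
s(G, B) = -13/6 (s(G, B) = (½)*(-10 - 1*3)/3 = (½)*(⅓)*(-10 - 3) = (½)*(⅓)*(-13) = -13/6)
-k*s(-5, 15)*f(-10) = -(-165*(-13/6))/(-10) = -715*(-1)/(2*10) = -1*(-143/4) = 143/4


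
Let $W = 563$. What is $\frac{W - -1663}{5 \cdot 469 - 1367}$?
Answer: $\frac{371}{163} \approx 2.2761$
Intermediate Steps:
$\frac{W - -1663}{5 \cdot 469 - 1367} = \frac{563 - -1663}{5 \cdot 469 - 1367} = \frac{563 + \left(-474 + 2137\right)}{2345 - 1367} = \frac{563 + 1663}{978} = 2226 \cdot \frac{1}{978} = \frac{371}{163}$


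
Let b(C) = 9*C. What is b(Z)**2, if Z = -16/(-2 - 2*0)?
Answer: 5184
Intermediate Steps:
Z = 8 (Z = -16/(-2 + 0) = -16/(-2) = -16*(-1/2) = 8)
b(Z)**2 = (9*8)**2 = 72**2 = 5184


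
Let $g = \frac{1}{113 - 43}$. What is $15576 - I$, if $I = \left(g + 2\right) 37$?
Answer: $\frac{1085103}{70} \approx 15501.0$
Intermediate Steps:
$g = \frac{1}{70} \approx 0.014286$
$I = \frac{5217}{70}$ ($I = \left(\frac{1}{70} + 2\right) 37 = \frac{141}{70} \cdot 37 = \frac{5217}{70} \approx 74.529$)
$15576 - I = 15576 - \frac{5217}{70} = \frac{1085103}{70}$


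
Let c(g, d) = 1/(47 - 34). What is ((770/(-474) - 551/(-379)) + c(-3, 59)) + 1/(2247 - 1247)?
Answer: -108273301/1167699000 ≈ -0.092724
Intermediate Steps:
c(g, d) = 1/13
((770/(-474) - 551/(-379)) + c(-3, 59)) + 1/(2247 - 1247) = ((770/(-474) - 551/(-379)) + 1/13) + 1/(2247 - 1247) = ((770*(-1/474) - 551*(-1/379)) + 1/13) + 1/1000 = ((-385/237 + 551/379) + 1/13) + 1/1000 = (-15328/89823 + 1/13) + 1/1000 = -109441/1167699 + 1/1000 = -108273301/1167699000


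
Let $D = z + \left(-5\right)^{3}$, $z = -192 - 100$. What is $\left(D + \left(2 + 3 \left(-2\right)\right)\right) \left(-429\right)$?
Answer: $180609$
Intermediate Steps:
$z = -292$
$D = -417$ ($D = -292 + \left(-5\right)^{3} = -292 - 125 = -417$)
$\left(D + \left(2 + 3 \left(-2\right)\right)\right) \left(-429\right) = \left(-417 + \left(2 + 3 \left(-2\right)\right)\right) \left(-429\right) = \left(-417 + \left(2 - 6\right)\right) \left(-429\right) = \left(-417 - 4\right) \left(-429\right) = \left(-421\right) \left(-429\right) = 180609$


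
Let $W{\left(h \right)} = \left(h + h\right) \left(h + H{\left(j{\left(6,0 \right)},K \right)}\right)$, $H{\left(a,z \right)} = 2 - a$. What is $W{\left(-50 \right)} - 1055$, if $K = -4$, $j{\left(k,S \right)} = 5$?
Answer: $4245$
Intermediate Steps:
$W{\left(h \right)} = 2 h \left(-3 + h\right)$ ($W{\left(h \right)} = \left(h + h\right) \left(h + \left(2 - 5\right)\right) = 2 h \left(h + \left(2 - 5\right)\right) = 2 h \left(h - 3\right) = 2 h \left(-3 + h\right)$)
$W{\left(-50 \right)} - 1055 = 2 \left(-50\right) \left(-3 - 50\right) - 1055 = 2 \left(-50\right) \left(-53\right) - 1055 = 5300 - 1055 = 4245$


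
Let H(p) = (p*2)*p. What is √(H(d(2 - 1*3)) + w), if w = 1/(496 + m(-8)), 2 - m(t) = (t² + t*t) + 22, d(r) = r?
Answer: √60639/174 ≈ 1.4152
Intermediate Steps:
m(t) = -20 - 2*t² (m(t) = 2 - ((t² + t*t) + 22) = 2 - ((t² + t²) + 22) = 2 - (2*t² + 22) = 2 - (22 + 2*t²) = 2 + (-22 - 2*t²) = -20 - 2*t²)
w = 1/348 (w = 1/(496 + (-20 - 2*(-8)²)) = 1/(496 + (-20 - 2*64)) = 1/(496 + (-20 - 128)) = 1/(496 - 148) = 1/348 ≈ 0.0028736)
H(p) = 2*p² (H(p) = (2*p)*p = 2*p²)
√(H(d(2 - 1*3)) + w) = √(2*(2 - 1*3)² + 1/348) = √(2*(2 - 3)² + 1/348) = √(2*(-1)² + 1/348) = √(2*1 + 1/348) = √(2 + 1/348) = √(697/348) = √60639/174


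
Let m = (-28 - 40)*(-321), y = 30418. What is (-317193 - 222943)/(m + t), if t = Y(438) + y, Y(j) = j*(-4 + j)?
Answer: -270068/121169 ≈ -2.2289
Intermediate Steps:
m = 21828 (m = -68*(-321) = 21828)
t = 220510 (t = 438*(-4 + 438) + 30418 = 438*434 + 30418 = 190092 + 30418 = 220510)
(-317193 - 222943)/(m + t) = (-317193 - 222943)/(21828 + 220510) = -540136/242338 = -540136*1/242338 = -270068/121169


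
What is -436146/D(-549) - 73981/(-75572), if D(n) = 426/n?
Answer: 3015884186999/5365612 ≈ 5.6208e+5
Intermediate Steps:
-436146/D(-549) - 73981/(-75572) = -436146/(426/(-549)) - 73981/(-75572) = -436146/(426*(-1/549)) - 73981*(-1/75572) = -436146/(-142/183) + 73981/75572 = -436146*(-183/142) + 73981/75572 = 39907359/71 + 73981/75572 = 3015884186999/5365612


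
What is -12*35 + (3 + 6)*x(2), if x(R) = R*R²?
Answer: -348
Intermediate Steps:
x(R) = R³
-12*35 + (3 + 6)*x(2) = -12*35 + (3 + 6)*2³ = -420 + 9*8 = -420 + 72 = -348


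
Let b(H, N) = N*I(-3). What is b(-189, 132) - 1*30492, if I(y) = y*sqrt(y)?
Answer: -30492 - 396*I*sqrt(3) ≈ -30492.0 - 685.89*I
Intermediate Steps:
I(y) = y**(3/2)
b(H, N) = -3*I*N*sqrt(3) (b(H, N) = N*(-3)**(3/2) = N*(-3*I*sqrt(3)) = -3*I*N*sqrt(3))
b(-189, 132) - 1*30492 = -3*I*132*sqrt(3) - 1*30492 = -396*I*sqrt(3) - 30492 = -30492 - 396*I*sqrt(3)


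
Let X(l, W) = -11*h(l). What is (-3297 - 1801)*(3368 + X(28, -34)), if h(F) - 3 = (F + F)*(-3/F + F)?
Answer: 70592006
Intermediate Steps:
h(F) = 3 + 2*F*(F - 3/F) (h(F) = 3 + (F + F)*(-3/F + F) = 3 + (2*F)*(F - 3/F) = 3 + 2*F*(F - 3/F))
X(l, W) = 33 - 22*l² (X(l, W) = -11*(-3 + 2*l²) = 33 - 22*l²)
(-3297 - 1801)*(3368 + X(28, -34)) = (-3297 - 1801)*(3368 + (33 - 22*28²)) = -5098*(3368 + (33 - 22*784)) = -5098*(3368 + (33 - 17248)) = -5098*(3368 - 17215) = -5098*(-13847) = 70592006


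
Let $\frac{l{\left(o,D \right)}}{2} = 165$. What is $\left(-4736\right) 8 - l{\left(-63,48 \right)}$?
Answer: $-38218$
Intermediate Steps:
$l{\left(o,D \right)} = 330$ ($l{\left(o,D \right)} = 2 \cdot 165 = 330$)
$\left(-4736\right) 8 - l{\left(-63,48 \right)} = \left(-4736\right) 8 - 330 = -37888 - 330 = -38218$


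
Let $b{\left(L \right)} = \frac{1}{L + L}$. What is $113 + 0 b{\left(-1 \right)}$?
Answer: $113$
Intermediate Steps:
$b{\left(L \right)} = \frac{1}{2 L}$
$113 + 0 b{\left(-1 \right)} = 113 + 0 \frac{1}{2 \left(-1\right)} = 113 + 0 \cdot \frac{1}{2} \left(-1\right) = 113 + 0 \left(- \frac{1}{2}\right) = 113 + 0 = 113$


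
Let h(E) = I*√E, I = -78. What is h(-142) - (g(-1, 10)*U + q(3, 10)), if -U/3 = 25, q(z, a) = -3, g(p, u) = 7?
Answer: 528 - 78*I*√142 ≈ 528.0 - 929.48*I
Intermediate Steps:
U = -75 (U = -3*25 = -75)
h(E) = -78*√E
h(-142) - (g(-1, 10)*U + q(3, 10)) = -78*I*√142 - (7*(-75) - 3) = -78*I*√142 - (-525 - 3) = -78*I*√142 - 1*(-528) = -78*I*√142 + 528 = 528 - 78*I*√142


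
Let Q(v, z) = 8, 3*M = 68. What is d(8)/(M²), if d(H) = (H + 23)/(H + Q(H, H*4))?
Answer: 279/73984 ≈ 0.0037711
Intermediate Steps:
M = 68/3 (M = (⅓)*68 = 68/3 ≈ 22.667)
d(H) = (23 + H)/(8 + H) (d(H) = (H + 23)/(H + 8) = (23 + H)/(8 + H))
d(8)/(M²) = ((23 + 8)/(8 + 8))/((68/3)²) = (31/16)/(4624/9) = ((1/16)*31)*(9/4624) = (31/16)*(9/4624) = 279/73984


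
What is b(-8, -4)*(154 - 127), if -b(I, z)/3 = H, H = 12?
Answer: -972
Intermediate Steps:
b(I, z) = -36 (b(I, z) = -3*12 = -36)
b(-8, -4)*(154 - 127) = -36*(154 - 127) = -36*27 = -972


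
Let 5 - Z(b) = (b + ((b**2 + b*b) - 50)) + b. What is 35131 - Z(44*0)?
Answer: 35076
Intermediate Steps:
Z(b) = 55 - 2*b - 2*b**2 (Z(b) = 5 - ((b + ((b**2 + b*b) - 50)) + b) = 5 - ((b + ((b**2 + b**2) - 50)) + b) = 5 - ((b + (2*b**2 - 50)) + b) = 5 - ((b + (-50 + 2*b**2)) + b) = 5 - ((-50 + b + 2*b**2) + b) = 5 - (-50 + 2*b + 2*b**2) = 5 + (50 - 2*b - 2*b**2) = 55 - 2*b - 2*b**2)
35131 - Z(44*0) = 35131 - (55 - 88*0 - 2*(44*0)**2) = 35131 - (55 - 2*0 - 2*0**2) = 35131 - (55 + 0 - 2*0) = 35131 - (55 + 0 + 0) = 35131 - 1*55 = 35131 - 55 = 35076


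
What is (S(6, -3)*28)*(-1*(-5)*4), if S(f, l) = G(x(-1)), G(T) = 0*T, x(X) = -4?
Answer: 0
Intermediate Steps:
G(T) = 0
S(f, l) = 0
(S(6, -3)*28)*(-1*(-5)*4) = (0*28)*(-1*(-5)*4) = 0*(5*4) = 0*20 = 0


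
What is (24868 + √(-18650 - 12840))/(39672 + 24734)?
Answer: 12434/32203 + I*√31490/64406 ≈ 0.38611 + 0.0027552*I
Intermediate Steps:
(24868 + √(-18650 - 12840))/(39672 + 24734) = (24868 + √(-31490))/64406 = (24868 + I*√31490)*(1/64406) = 12434/32203 + I*√31490/64406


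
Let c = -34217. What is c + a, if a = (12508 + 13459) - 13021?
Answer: -21271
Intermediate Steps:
a = 12946 (a = 25967 - 13021 = 12946)
c + a = -34217 + 12946 = -21271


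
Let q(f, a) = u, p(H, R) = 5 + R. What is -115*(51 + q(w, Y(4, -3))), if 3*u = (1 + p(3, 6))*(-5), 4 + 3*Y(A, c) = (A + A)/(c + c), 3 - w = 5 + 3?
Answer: -3565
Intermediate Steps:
w = -5 (w = 3 - (5 + 3) = 3 - 1*8 = 3 - 8 = -5)
Y(A, c) = -4/3 + A/(3*c) (Y(A, c) = -4/3 + ((A + A)/(c + c))/3 = -4/3 + ((2*A)/((2*c)))/3 = -4/3 + ((2*A)*(1/(2*c)))/3 = -4/3 + (A/c)/3 = -4/3 + A/(3*c))
u = -20 (u = ((1 + (5 + 6))*(-5))/3 = ((1 + 11)*(-5))/3 = (12*(-5))/3 = (⅓)*(-60) = -20)
q(f, a) = -20
-115*(51 + q(w, Y(4, -3))) = -115*(51 - 20) = -115*31 = -3565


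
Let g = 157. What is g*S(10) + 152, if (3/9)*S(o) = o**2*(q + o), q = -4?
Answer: 282752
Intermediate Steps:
S(o) = 3*o**2*(-4 + o) (S(o) = 3*(o**2*(-4 + o)) = 3*o**2*(-4 + o))
g*S(10) + 152 = 157*(3*10**2*(-4 + 10)) + 152 = 157*(3*100*6) + 152 = 157*1800 + 152 = 282600 + 152 = 282752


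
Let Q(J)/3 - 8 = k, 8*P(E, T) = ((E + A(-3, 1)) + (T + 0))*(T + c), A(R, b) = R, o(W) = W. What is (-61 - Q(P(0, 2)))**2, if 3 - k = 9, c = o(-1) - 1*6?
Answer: 4489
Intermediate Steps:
c = -7 (c = -1 - 1*6 = -1 - 6 = -7)
k = -6 (k = 3 - 1*9 = 3 - 9 = -6)
P(E, T) = (-7 + T)*(-3 + E + T)/8 (P(E, T) = (((E - 3) + (T + 0))*(T - 7))/8 = (((-3 + E) + T)*(-7 + T))/8 = ((-3 + E + T)*(-7 + T))/8 = ((-7 + T)*(-3 + E + T))/8 = (-7 + T)*(-3 + E + T)/8)
Q(J) = 6 (Q(J) = 24 + 3*(-6) = 24 - 18 = 6)
(-61 - Q(P(0, 2)))**2 = (-61 - 1*6)**2 = (-61 - 6)**2 = (-67)**2 = 4489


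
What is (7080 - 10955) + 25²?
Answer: -3250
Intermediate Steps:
(7080 - 10955) + 25² = -3875 + 625 = -3250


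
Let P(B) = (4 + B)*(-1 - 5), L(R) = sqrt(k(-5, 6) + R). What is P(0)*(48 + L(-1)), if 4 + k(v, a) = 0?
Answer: -1152 - 24*I*sqrt(5) ≈ -1152.0 - 53.666*I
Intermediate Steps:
k(v, a) = -4 (k(v, a) = -4 + 0 = -4)
L(R) = sqrt(-4 + R)
P(B) = -24 - 6*B (P(B) = (4 + B)*(-6) = -24 - 6*B)
P(0)*(48 + L(-1)) = (-24 - 6*0)*(48 + sqrt(-4 - 1)) = (-24 + 0)*(48 + sqrt(-5)) = -24*(48 + I*sqrt(5)) = -1152 - 24*I*sqrt(5)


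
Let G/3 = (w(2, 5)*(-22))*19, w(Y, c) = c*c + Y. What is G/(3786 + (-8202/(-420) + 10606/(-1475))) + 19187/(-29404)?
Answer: -7354424154049/768774254708 ≈ -9.5664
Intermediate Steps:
w(Y, c) = Y + c**2 (w(Y, c) = c**2 + Y = Y + c**2)
G = -33858 (G = 3*(((2 + 5**2)*(-22))*19) = 3*(((2 + 25)*(-22))*19) = 3*((27*(-22))*19) = 3*(-594*19) = 3*(-11286) = -33858)
G/(3786 + (-8202/(-420) + 10606/(-1475))) + 19187/(-29404) = -33858/(3786 + (-8202/(-420) + 10606/(-1475))) + 19187/(-29404) = -33858/(3786 + (-8202*(-1/420) + 10606*(-1/1475))) + 19187*(-1/29404) = -33858/(3786 + (1367/70 - 10606/1475)) - 19187/29404 = -33858/(3786 + 254781/20650) - 19187/29404 = -33858/78435681/20650 - 19187/29404 = -33858*20650/78435681 - 19187/29404 = -233055900/26145227 - 19187/29404 = -7354424154049/768774254708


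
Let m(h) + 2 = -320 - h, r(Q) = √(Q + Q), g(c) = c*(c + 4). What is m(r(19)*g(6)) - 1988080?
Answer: -1988402 - 60*√38 ≈ -1.9888e+6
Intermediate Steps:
g(c) = c*(4 + c)
r(Q) = √2*√Q (r(Q) = √(2*Q) = √2*√Q)
m(h) = -322 - h (m(h) = -2 + (-320 - h) = -322 - h)
m(r(19)*g(6)) - 1988080 = (-322 - √2*√19*6*(4 + 6)) - 1988080 = (-322 - √38*6*10) - 1988080 = (-322 - √38*60) - 1988080 = (-322 - 60*√38) - 1988080 = -1988402 - 60*√38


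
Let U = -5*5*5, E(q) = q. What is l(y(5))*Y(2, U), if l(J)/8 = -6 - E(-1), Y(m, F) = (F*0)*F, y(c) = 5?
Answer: 0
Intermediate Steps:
U = -125 (U = -25*5 = -125)
Y(m, F) = 0 (Y(m, F) = 0*F = 0)
l(J) = -40 (l(J) = 8*(-6 - 1*(-1)) = 8*(-6 + 1) = 8*(-5) = -40)
l(y(5))*Y(2, U) = -40*0 = 0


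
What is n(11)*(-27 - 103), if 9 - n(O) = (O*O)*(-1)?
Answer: -16900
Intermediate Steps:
n(O) = 9 + O**2 (n(O) = 9 - O*O*(-1) = 9 - O**2*(-1) = 9 - (-1)*O**2 = 9 + O**2)
n(11)*(-27 - 103) = (9 + 11**2)*(-27 - 103) = (9 + 121)*(-130) = 130*(-130) = -16900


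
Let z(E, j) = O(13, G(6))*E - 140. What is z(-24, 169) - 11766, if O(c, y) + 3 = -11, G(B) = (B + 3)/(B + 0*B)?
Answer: -11570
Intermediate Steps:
G(B) = (3 + B)/B (G(B) = (3 + B)/(B + 0) = (3 + B)/B)
O(c, y) = -14 (O(c, y) = -3 - 11 = -14)
z(E, j) = -140 - 14*E (z(E, j) = -14*E - 140 = -140 - 14*E)
z(-24, 169) - 11766 = (-140 - 14*(-24)) - 11766 = (-140 + 336) - 11766 = 196 - 11766 = -11570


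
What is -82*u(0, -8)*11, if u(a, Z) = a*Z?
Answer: 0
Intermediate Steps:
u(a, Z) = Z*a
-82*u(0, -8)*11 = -(-656)*0*11 = -82*0*11 = 0*11 = 0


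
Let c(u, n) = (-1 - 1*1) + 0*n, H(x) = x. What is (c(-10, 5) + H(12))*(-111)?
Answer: -1110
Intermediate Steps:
c(u, n) = -2 (c(u, n) = (-1 - 1) + 0 = -2 + 0 = -2)
(c(-10, 5) + H(12))*(-111) = (-2 + 12)*(-111) = 10*(-111) = -1110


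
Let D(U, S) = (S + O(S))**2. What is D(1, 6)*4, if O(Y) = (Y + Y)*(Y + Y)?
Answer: 90000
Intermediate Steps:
O(Y) = 4*Y**2 (O(Y) = (2*Y)*(2*Y) = 4*Y**2)
D(U, S) = (S + 4*S**2)**2
D(1, 6)*4 = (6**2*(1 + 4*6)**2)*4 = (36*(1 + 24)**2)*4 = (36*25**2)*4 = (36*625)*4 = 22500*4 = 90000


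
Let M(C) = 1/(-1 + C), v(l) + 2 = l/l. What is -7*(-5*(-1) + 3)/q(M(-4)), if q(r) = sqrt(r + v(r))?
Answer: 28*I*sqrt(30)/3 ≈ 51.121*I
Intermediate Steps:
v(l) = -1 (v(l) = -2 + l/l = -2 + 1 = -1)
q(r) = sqrt(-1 + r) (q(r) = sqrt(r - 1) = sqrt(-1 + r))
-7*(-5*(-1) + 3)/q(M(-4)) = -7*(-5*(-1) + 3)/(sqrt(-1 + 1/(-1 - 4))) = -7*(5 + 3)/(sqrt(-1 + 1/(-5))) = -56/(sqrt(-1 - 1/5)) = -56/(sqrt(-6/5)) = -56/(I*sqrt(30)/5) = -56*(-I*sqrt(30)/6) = -(-28)*I*sqrt(30)/3 = 28*I*sqrt(30)/3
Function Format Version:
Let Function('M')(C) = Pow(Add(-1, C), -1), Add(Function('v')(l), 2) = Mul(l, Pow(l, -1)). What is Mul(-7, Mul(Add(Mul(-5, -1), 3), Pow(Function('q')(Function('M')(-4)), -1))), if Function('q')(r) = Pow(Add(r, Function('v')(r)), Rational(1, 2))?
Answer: Mul(Rational(28, 3), I, Pow(30, Rational(1, 2))) ≈ Mul(51.121, I)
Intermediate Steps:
Function('v')(l) = -1 (Function('v')(l) = Add(-2, Mul(l, Pow(l, -1))) = Add(-2, 1) = -1)
Function('q')(r) = Pow(Add(-1, r), Rational(1, 2)) (Function('q')(r) = Pow(Add(r, -1), Rational(1, 2)) = Pow(Add(-1, r), Rational(1, 2)))
Mul(-7, Mul(Add(Mul(-5, -1), 3), Pow(Function('q')(Function('M')(-4)), -1))) = Mul(-7, Mul(Add(Mul(-5, -1), 3), Pow(Pow(Add(-1, Pow(Add(-1, -4), -1)), Rational(1, 2)), -1))) = Mul(-7, Mul(Add(5, 3), Pow(Pow(Add(-1, Pow(-5, -1)), Rational(1, 2)), -1))) = Mul(-7, Mul(8, Pow(Pow(Add(-1, Rational(-1, 5)), Rational(1, 2)), -1))) = Mul(-7, Mul(8, Pow(Pow(Rational(-6, 5), Rational(1, 2)), -1))) = Mul(-7, Mul(8, Pow(Mul(Rational(1, 5), I, Pow(30, Rational(1, 2))), -1))) = Mul(-7, Mul(8, Mul(Rational(-1, 6), I, Pow(30, Rational(1, 2))))) = Mul(-7, Mul(Rational(-4, 3), I, Pow(30, Rational(1, 2)))) = Mul(Rational(28, 3), I, Pow(30, Rational(1, 2)))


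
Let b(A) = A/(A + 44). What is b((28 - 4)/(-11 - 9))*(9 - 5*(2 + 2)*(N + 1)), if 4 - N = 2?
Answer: 153/107 ≈ 1.4299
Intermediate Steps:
N = 2 (N = 4 - 1*2 = 4 - 2 = 2)
b(A) = A/(44 + A)
b((28 - 4)/(-11 - 9))*(9 - 5*(2 + 2)*(N + 1)) = (((28 - 4)/(-11 - 9))/(44 + (28 - 4)/(-11 - 9)))*(9 - 5*(2 + 2)*(2 + 1)) = ((24/(-20))/(44 + 24/(-20)))*(9 - 20*3) = ((24*(-1/20))/(44 + 24*(-1/20)))*(9 - 5*12) = (-6/(5*(44 - 6/5)))*(9 - 60) = -6/(5*214/5)*(-51) = -6/5*5/214*(-51) = -3/107*(-51) = 153/107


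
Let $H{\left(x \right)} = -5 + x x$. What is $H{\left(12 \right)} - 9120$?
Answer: $-8981$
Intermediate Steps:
$H{\left(x \right)} = -5 + x^{2}$
$H{\left(12 \right)} - 9120 = \left(-5 + 12^{2}\right) - 9120 = \left(-5 + 144\right) - 9120 = 139 - 9120 = -8981$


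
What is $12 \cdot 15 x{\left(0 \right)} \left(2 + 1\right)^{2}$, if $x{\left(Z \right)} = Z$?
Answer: $0$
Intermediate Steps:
$12 \cdot 15 x{\left(0 \right)} \left(2 + 1\right)^{2} = 12 \cdot 15 \cdot 0 \left(2 + 1\right)^{2} = 12 \cdot 0 \cdot 3^{2} = 0 \cdot 9 = 0$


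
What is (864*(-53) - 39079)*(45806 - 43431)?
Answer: -201568625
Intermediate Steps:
(864*(-53) - 39079)*(45806 - 43431) = (-45792 - 39079)*2375 = -84871*2375 = -201568625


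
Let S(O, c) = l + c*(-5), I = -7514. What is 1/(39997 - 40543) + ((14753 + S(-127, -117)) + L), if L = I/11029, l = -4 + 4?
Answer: 92358776219/6021834 ≈ 15337.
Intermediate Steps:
l = 0
L = -7514/11029 ≈ -0.68129
S(O, c) = -5*c (S(O, c) = 0 + c*(-5) = 0 - 5*c = -5*c)
1/(39997 - 40543) + ((14753 + S(-127, -117)) + L) = 1/(39997 - 40543) + ((14753 - 5*(-117)) - 7514/11029) = 1/(-546) + ((14753 + 585) - 7514/11029) = -1/546 + (15338 - 7514/11029) = -1/546 + 169155288/11029 = 92358776219/6021834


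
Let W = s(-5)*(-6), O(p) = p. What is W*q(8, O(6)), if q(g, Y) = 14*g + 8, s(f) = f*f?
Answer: -18000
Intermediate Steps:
s(f) = f²
q(g, Y) = 8 + 14*g
W = -150 (W = (-5)²*(-6) = 25*(-6) = -150)
W*q(8, O(6)) = -150*(8 + 14*8) = -150*(8 + 112) = -150*120 = -18000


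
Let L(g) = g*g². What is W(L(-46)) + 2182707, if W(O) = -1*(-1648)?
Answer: 2184355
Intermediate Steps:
L(g) = g³
W(O) = 1648
W(L(-46)) + 2182707 = 1648 + 2182707 = 2184355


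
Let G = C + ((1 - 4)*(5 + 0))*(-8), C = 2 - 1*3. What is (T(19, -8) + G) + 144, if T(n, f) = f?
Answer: 255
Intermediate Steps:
C = -1 (C = 2 - 3 = -1)
G = 119 (G = -1 + ((1 - 4)*(5 + 0))*(-8) = -1 - 3*5*(-8) = -1 - 15*(-8) = -1 + 120 = 119)
(T(19, -8) + G) + 144 = (-8 + 119) + 144 = 111 + 144 = 255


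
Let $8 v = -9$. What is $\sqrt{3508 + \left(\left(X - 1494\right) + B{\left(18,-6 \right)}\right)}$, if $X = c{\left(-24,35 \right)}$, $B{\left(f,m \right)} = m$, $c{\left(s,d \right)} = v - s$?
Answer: $\frac{\sqrt{32494}}{4} \approx 45.065$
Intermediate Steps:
$v = - \frac{9}{8}$ ($v = \frac{1}{8} \left(-9\right) = - \frac{9}{8} \approx -1.125$)
$c{\left(s,d \right)} = - \frac{9}{8} - s$
$X = \frac{183}{8}$ ($X = - \frac{9}{8} - -24 = - \frac{9}{8} + 24 = \frac{183}{8} \approx 22.875$)
$\sqrt{3508 + \left(\left(X - 1494\right) + B{\left(18,-6 \right)}\right)} = \sqrt{3508 + \left(\left(\frac{183}{8} - 1494\right) - 6\right)} = \sqrt{3508 - \frac{11817}{8}} = \sqrt{\frac{16247}{8}} = \frac{\sqrt{32494}}{4}$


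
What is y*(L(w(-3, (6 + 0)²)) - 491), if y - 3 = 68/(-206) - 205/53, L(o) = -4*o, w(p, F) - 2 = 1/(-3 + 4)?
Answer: 3289620/5459 ≈ 602.60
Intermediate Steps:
w(p, F) = 3 (w(p, F) = 2 + 1/(-3 + 4) = 2 + 1/1 = 2 + 1 = 3)
y = -6540/5459 (y = 3 + (68/(-206) - 205/53) = 3 + (68*(-1/206) - 205*1/53) = 3 + (-34/103 - 205/53) = 3 - 22917/5459 = -6540/5459 ≈ -1.1980)
y*(L(w(-3, (6 + 0)²)) - 491) = -6540*(-4*3 - 491)/5459 = -6540*(-12 - 491)/5459 = -6540/5459*(-503) = 3289620/5459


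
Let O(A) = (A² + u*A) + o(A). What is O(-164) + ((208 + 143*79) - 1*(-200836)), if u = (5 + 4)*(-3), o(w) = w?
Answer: 243501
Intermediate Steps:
u = -27 (u = 9*(-3) = -27)
O(A) = A² - 26*A (O(A) = (A² - 27*A) + A = A² - 26*A)
O(-164) + ((208 + 143*79) - 1*(-200836)) = -164*(-26 - 164) + ((208 + 143*79) - 1*(-200836)) = -164*(-190) + ((208 + 11297) + 200836) = 31160 + (11505 + 200836) = 31160 + 212341 = 243501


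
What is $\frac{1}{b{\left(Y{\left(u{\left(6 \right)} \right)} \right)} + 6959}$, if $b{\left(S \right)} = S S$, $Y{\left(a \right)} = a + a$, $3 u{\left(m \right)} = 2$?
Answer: $\frac{9}{62647} \approx 0.00014366$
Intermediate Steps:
$u{\left(m \right)} = \frac{2}{3}$ ($u{\left(m \right)} = \frac{1}{3} \cdot 2 = \frac{2}{3}$)
$Y{\left(a \right)} = 2 a$
$b{\left(S \right)} = S^{2}$
$\frac{1}{b{\left(Y{\left(u{\left(6 \right)} \right)} \right)} + 6959} = \frac{1}{\left(2 \cdot \frac{2}{3}\right)^{2} + 6959} = \frac{1}{\left(\frac{4}{3}\right)^{2} + 6959} = \frac{1}{\frac{16}{9} + 6959} = \frac{1}{\frac{62647}{9}} = \frac{9}{62647}$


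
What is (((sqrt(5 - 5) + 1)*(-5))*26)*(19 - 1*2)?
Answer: -2210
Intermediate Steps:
(((sqrt(5 - 5) + 1)*(-5))*26)*(19 - 1*2) = (((sqrt(0) + 1)*(-5))*26)*(19 - 2) = (((0 + 1)*(-5))*26)*17 = ((1*(-5))*26)*17 = -5*26*17 = -130*17 = -2210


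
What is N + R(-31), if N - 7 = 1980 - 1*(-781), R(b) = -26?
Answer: 2742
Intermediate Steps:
N = 2768 (N = 7 + (1980 - 1*(-781)) = 7 + (1980 + 781) = 7 + 2761 = 2768)
N + R(-31) = 2768 - 26 = 2742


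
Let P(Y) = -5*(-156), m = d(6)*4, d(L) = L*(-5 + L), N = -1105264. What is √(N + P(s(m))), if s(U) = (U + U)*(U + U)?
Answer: 2*I*√276121 ≈ 1050.9*I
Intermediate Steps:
m = 24 (m = (6*(-5 + 6))*4 = (6*1)*4 = 6*4 = 24)
s(U) = 4*U² (s(U) = (2*U)*(2*U) = 4*U²)
P(Y) = 780
√(N + P(s(m))) = √(-1105264 + 780) = √(-1104484) = 2*I*√276121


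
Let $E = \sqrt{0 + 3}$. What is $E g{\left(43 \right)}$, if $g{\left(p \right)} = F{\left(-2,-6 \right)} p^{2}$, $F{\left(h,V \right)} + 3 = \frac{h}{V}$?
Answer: $- \frac{14792 \sqrt{3}}{3} \approx -8540.2$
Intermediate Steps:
$F{\left(h,V \right)} = -3 + \frac{h}{V}$
$g{\left(p \right)} = - \frac{8 p^{2}}{3}$ ($g{\left(p \right)} = \left(-3 - \frac{2}{-6}\right) p^{2} = \left(-3 - - \frac{1}{3}\right) p^{2} = \left(-3 + \frac{1}{3}\right) p^{2} = - \frac{8 p^{2}}{3}$)
$E = \sqrt{3} \approx 1.732$
$E g{\left(43 \right)} = \sqrt{3} \left(- \frac{8 \cdot 43^{2}}{3}\right) = \sqrt{3} \left(\left(- \frac{8}{3}\right) 1849\right) = \sqrt{3} \left(- \frac{14792}{3}\right) = - \frac{14792 \sqrt{3}}{3}$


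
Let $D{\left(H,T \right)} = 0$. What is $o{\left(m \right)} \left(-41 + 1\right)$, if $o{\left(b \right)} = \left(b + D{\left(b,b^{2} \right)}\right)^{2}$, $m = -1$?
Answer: $-40$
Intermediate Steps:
$o{\left(b \right)} = b^{2}$ ($o{\left(b \right)} = \left(b + 0\right)^{2} = b^{2}$)
$o{\left(m \right)} \left(-41 + 1\right) = \left(-1\right)^{2} \left(-41 + 1\right) = 1 \left(-40\right) = -40$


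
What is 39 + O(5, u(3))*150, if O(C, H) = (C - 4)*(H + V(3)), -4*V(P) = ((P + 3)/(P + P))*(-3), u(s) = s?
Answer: 1203/2 ≈ 601.50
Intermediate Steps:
V(P) = 3*(3 + P)/(8*P) (V(P) = -(P + 3)/(P + P)*(-3)/4 = -(3 + P)/((2*P))*(-3)/4 = -(3 + P)*(1/(2*P))*(-3)/4 = -(3 + P)/(2*P)*(-3)/4 = -(-3)*(3 + P)/(8*P) = 3*(3 + P)/(8*P))
O(C, H) = (-4 + C)*(¾ + H) (O(C, H) = (C - 4)*(H + (3/8)*(3 + 3)/3) = (-4 + C)*(H + (3/8)*(⅓)*6) = (-4 + C)*(H + ¾) = (-4 + C)*(¾ + H))
39 + O(5, u(3))*150 = 39 + (-3 - 4*3 + (¾)*5 + 5*3)*150 = 39 + (-3 - 12 + 15/4 + 15)*150 = 39 + (15/4)*150 = 39 + 1125/2 = 1203/2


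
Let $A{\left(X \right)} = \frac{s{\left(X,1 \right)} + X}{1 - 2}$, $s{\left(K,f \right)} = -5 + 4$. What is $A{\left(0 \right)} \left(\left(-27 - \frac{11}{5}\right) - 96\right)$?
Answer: $- \frac{626}{5} \approx -125.2$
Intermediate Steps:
$s{\left(K,f \right)} = -1$
$A{\left(X \right)} = 1 - X$ ($A{\left(X \right)} = \frac{-1 + X}{1 - 2} = \frac{-1 + X}{-1} = \left(-1 + X\right) \left(-1\right) = 1 - X$)
$A{\left(0 \right)} \left(\left(-27 - \frac{11}{5}\right) - 96\right) = \left(1 - 0\right) \left(\left(-27 - \frac{11}{5}\right) - 96\right) = \left(1 + 0\right) \left(\left(-27 - \frac{11}{5}\right) - 96\right) = 1 \left(\left(-27 - \frac{11}{5}\right) - 96\right) = 1 \left(- \frac{146}{5} - 96\right) = 1 \left(- \frac{626}{5}\right) = - \frac{626}{5}$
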